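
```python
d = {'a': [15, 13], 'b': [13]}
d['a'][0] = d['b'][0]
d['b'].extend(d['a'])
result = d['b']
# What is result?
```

After line 1: d = {'a': [15, 13], 'b': [13]}
After line 2 (a[0] = b[0] = 13): d = {'a': [13, 13], 'b': [13]}
After line 3 (b.extend(a) appends [13, 13]): d = {'a': [13, 13], 'b': [13, 13, 13]}
After line 4: result = d['b'] = [13, 13, 13]

[13, 13, 13]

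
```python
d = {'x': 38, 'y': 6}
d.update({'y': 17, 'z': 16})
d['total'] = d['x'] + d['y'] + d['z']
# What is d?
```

After line 1: d = {'x': 38, 'y': 6}
After line 2 (y overwritten, z added): d = {'x': 38, 'y': 17, 'z': 16}
After line 3 (total = 38 + 17 + 16 = 71): d = {'x': 38, 'y': 17, 'z': 16, 'total': 71}

{'x': 38, 'y': 17, 'z': 16, 'total': 71}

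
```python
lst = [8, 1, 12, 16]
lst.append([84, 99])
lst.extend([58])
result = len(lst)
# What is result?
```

After line 1: lst = [8, 1, 12, 16]
After line 2 (append adds [84, 99] as single element): lst = [8, 1, 12, 16, [84, 99]]
After line 3 (extend unpacks [58], adds 58): lst = [8, 1, 12, 16, [84, 99], 58]
After line 4: result = len(lst) = 6

6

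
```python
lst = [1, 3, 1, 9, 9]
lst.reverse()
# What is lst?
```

[9, 9, 1, 3, 1]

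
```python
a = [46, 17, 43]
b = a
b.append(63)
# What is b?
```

After line 1: a = [46, 17, 43]
After line 2 (b = a is an alias, same object): a = [46, 17, 43], b = [46, 17, 43]
After line 3 (b.append mutates the shared list): a = [46, 17, 43, 63], b = [46, 17, 43, 63]

[46, 17, 43, 63]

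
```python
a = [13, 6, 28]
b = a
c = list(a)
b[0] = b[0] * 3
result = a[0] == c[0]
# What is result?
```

After line 1: a = [13, 6, 28]
After line 2 (b = a, alias): a = [13, 6, 28], b = [13, 6, 28]
After line 3 (c = list(a) is a copy, new object): c = [13, 6, 28]
After line 4 (b[0] = 13 * 3 = 39; mutates shared a/b): a = b = [39, 6, 28], c = [13, 6, 28]
After line 5 (a[0] = 39, c[0] = 13; result = False)

False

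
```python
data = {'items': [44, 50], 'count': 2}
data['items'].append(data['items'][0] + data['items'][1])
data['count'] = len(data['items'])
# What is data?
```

After line 1: data = {'items': [44, 50], 'count': 2}
After line 2 (append 44 + 50 = 94): data = {'items': [44, 50, 94], 'count': 2}
After line 3 (count = len(items) = 3): data = {'items': [44, 50, 94], 'count': 3}

{'items': [44, 50, 94], 'count': 3}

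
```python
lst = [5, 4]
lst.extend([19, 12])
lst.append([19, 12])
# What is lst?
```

After line 1: lst = [5, 4]
After line 2 (extend unpacks [19, 12]): lst = [5, 4, 19, 12]
After line 3 (append adds [19, 12] as single element): lst = [5, 4, 19, 12, [19, 12]]

[5, 4, 19, 12, [19, 12]]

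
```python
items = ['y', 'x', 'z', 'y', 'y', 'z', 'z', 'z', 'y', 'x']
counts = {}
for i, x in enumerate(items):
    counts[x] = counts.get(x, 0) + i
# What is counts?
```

Initial: counts = {}, items = ['y', 'x', 'z', 'y', 'y', 'z', 'z', 'z', 'y', 'x']
i=0, x='y': counts = {'y': 0}
i=1, x='x': counts = {'y': 0, 'x': 1}
i=2, x='z': counts = {'y': 0, 'x': 1, 'z': 2}
i=3, x='y': counts = {'y': 3, 'x': 1, 'z': 2}
i=4, x='y': counts = {'y': 7, 'x': 1, 'z': 2}
i=5, x='z': counts = {'y': 7, 'x': 1, 'z': 7}
i=6, x='z': counts = {'y': 7, 'x': 1, 'z': 13}
i=7, x='z': counts = {'y': 7, 'x': 1, 'z': 20}
i=8, x='y': counts = {'y': 15, 'x': 1, 'z': 20}
i=9, x='x': counts = {'y': 15, 'x': 10, 'z': 20}

{'y': 15, 'x': 10, 'z': 20}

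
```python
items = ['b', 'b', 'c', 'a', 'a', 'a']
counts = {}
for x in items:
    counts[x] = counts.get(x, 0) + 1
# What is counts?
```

Initial: counts = {}, items = ['b', 'b', 'c', 'a', 'a', 'a']
See 'b': counts = {'b': 1}
See 'b': counts = {'b': 2}
See 'c': counts = {'b': 2, 'c': 1}
See 'a': counts = {'b': 2, 'c': 1, 'a': 1}
See 'a': counts = {'b': 2, 'c': 1, 'a': 2}
See 'a': counts = {'b': 2, 'c': 1, 'a': 3}

{'b': 2, 'c': 1, 'a': 3}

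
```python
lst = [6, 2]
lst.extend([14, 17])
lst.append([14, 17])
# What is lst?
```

After line 1: lst = [6, 2]
After line 2 (extend unpacks [14, 17]): lst = [6, 2, 14, 17]
After line 3 (append adds [14, 17] as single element): lst = [6, 2, 14, 17, [14, 17]]

[6, 2, 14, 17, [14, 17]]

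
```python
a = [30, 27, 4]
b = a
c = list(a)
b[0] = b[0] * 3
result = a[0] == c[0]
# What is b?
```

After line 1: a = [30, 27, 4]
After line 2 (b = a, alias): a = [30, 27, 4], b = [30, 27, 4]
After line 3 (c = list(a) is a copy, new object): c = [30, 27, 4]
After line 4 (b[0] = 30 * 3 = 90; mutates shared a/b): a = b = [90, 27, 4], c = [30, 27, 4]
After line 5 (a[0] = 90, c[0] = 30; result = False)

[90, 27, 4]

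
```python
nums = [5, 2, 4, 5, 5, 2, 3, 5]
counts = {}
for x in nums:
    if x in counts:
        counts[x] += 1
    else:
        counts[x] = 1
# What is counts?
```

Initial: counts = {}, nums = [5, 2, 4, 5, 5, 2, 3, 5]
See 5: counts = {5: 1}
See 2: counts = {5: 1, 2: 1}
See 4: counts = {5: 1, 2: 1, 4: 1}
See 5: counts = {5: 2, 2: 1, 4: 1}
See 5: counts = {5: 3, 2: 1, 4: 1}
See 2: counts = {5: 3, 2: 2, 4: 1}
See 3: counts = {5: 3, 2: 2, 4: 1, 3: 1}
See 5: counts = {5: 4, 2: 2, 4: 1, 3: 1}

{5: 4, 2: 2, 4: 1, 3: 1}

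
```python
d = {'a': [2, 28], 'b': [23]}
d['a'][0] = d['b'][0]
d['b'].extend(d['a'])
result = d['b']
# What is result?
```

After line 1: d = {'a': [2, 28], 'b': [23]}
After line 2 (a[0] = b[0] = 23): d = {'a': [23, 28], 'b': [23]}
After line 3 (b.extend(a) appends [23, 28]): d = {'a': [23, 28], 'b': [23, 23, 28]}
After line 4: result = d['b'] = [23, 23, 28]

[23, 23, 28]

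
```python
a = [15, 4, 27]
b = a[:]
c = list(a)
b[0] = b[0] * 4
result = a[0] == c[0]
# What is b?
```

After line 1: a = [15, 4, 27]
After line 2 (b = a[:], copy): a = [15, 4, 27], b = [15, 4, 27]
After line 3 (c = list(a) is a copy, new object): c = [15, 4, 27]
After line 4 (b[0] = 15 * 4 = 60; only b mutates (copy)): a = [15, 4, 27], b = [60, 4, 27], c = [15, 4, 27]
After line 5 (a[0] = 15, c[0] = 15; result = True)

[60, 4, 27]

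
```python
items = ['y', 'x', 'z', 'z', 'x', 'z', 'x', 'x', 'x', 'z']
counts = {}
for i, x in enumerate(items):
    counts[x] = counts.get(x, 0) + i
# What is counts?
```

Initial: counts = {}, items = ['y', 'x', 'z', 'z', 'x', 'z', 'x', 'x', 'x', 'z']
i=0, x='y': counts = {'y': 0}
i=1, x='x': counts = {'y': 0, 'x': 1}
i=2, x='z': counts = {'y': 0, 'x': 1, 'z': 2}
i=3, x='z': counts = {'y': 0, 'x': 1, 'z': 5}
i=4, x='x': counts = {'y': 0, 'x': 5, 'z': 5}
i=5, x='z': counts = {'y': 0, 'x': 5, 'z': 10}
i=6, x='x': counts = {'y': 0, 'x': 11, 'z': 10}
i=7, x='x': counts = {'y': 0, 'x': 18, 'z': 10}
i=8, x='x': counts = {'y': 0, 'x': 26, 'z': 10}
i=9, x='z': counts = {'y': 0, 'x': 26, 'z': 19}

{'y': 0, 'x': 26, 'z': 19}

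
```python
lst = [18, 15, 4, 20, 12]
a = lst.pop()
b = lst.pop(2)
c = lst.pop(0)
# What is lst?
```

After line 1: lst = [18, 15, 4, 20, 12]
After line 2 (pop() -> a = 12): lst = [18, 15, 4, 20]
After line 3 (pop(2) -> b = 4): lst = [18, 15, 20]
After line 4 (pop(0) -> c = 18): lst = [15, 20]

[15, 20]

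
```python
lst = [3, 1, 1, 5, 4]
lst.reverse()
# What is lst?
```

[4, 5, 1, 1, 3]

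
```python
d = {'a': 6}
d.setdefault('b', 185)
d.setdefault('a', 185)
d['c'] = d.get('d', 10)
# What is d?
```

After line 1: d = {'a': 6}
After line 2 (setdefault adds 'b'=185): d = {'a': 6, 'b': 185}
After line 3 (setdefault 'a' no-op, already exists): d = {'a': 6, 'b': 185}
After line 4 (get('d', 10) returns default since 'd' not in d): d = {'a': 6, 'b': 185, 'c': 10}

{'a': 6, 'b': 185, 'c': 10}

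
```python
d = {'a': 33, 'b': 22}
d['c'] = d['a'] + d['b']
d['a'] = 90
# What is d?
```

After line 1: d = {'a': 33, 'b': 22}
After line 2 (d['c'] = 33 + 22): d = {'a': 33, 'b': 22, 'c': 55}
After line 3: d = {'a': 90, 'b': 22, 'c': 55}

{'a': 90, 'b': 22, 'c': 55}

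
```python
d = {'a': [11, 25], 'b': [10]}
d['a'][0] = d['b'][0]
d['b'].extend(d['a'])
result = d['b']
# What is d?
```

After line 1: d = {'a': [11, 25], 'b': [10]}
After line 2 (a[0] = b[0] = 10): d = {'a': [10, 25], 'b': [10]}
After line 3 (b.extend(a) appends [10, 25]): d = {'a': [10, 25], 'b': [10, 10, 25]}
After line 4: result = d['b'] = [10, 10, 25]

{'a': [10, 25], 'b': [10, 10, 25]}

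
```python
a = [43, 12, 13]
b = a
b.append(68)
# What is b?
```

After line 1: a = [43, 12, 13]
After line 2 (b = a is an alias, same object): a = [43, 12, 13], b = [43, 12, 13]
After line 3 (b.append mutates the shared list): a = [43, 12, 13, 68], b = [43, 12, 13, 68]

[43, 12, 13, 68]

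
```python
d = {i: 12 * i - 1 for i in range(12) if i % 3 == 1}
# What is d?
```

{1: 11, 4: 47, 7: 83, 10: 119}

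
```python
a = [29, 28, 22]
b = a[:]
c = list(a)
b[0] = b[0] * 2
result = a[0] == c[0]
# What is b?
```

After line 1: a = [29, 28, 22]
After line 2 (b = a[:], copy): a = [29, 28, 22], b = [29, 28, 22]
After line 3 (c = list(a) is a copy, new object): c = [29, 28, 22]
After line 4 (b[0] = 29 * 2 = 58; only b mutates (copy)): a = [29, 28, 22], b = [58, 28, 22], c = [29, 28, 22]
After line 5 (a[0] = 29, c[0] = 29; result = True)

[58, 28, 22]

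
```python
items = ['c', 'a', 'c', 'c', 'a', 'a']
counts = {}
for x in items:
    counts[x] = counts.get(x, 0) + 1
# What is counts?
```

Initial: counts = {}, items = ['c', 'a', 'c', 'c', 'a', 'a']
See 'c': counts = {'c': 1}
See 'a': counts = {'c': 1, 'a': 1}
See 'c': counts = {'c': 2, 'a': 1}
See 'c': counts = {'c': 3, 'a': 1}
See 'a': counts = {'c': 3, 'a': 2}
See 'a': counts = {'c': 3, 'a': 3}

{'c': 3, 'a': 3}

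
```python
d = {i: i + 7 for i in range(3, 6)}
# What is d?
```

{3: 10, 4: 11, 5: 12}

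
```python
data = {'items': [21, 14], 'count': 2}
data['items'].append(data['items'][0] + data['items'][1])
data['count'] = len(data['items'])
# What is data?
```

After line 1: data = {'items': [21, 14], 'count': 2}
After line 2 (append 21 + 14 = 35): data = {'items': [21, 14, 35], 'count': 2}
After line 3 (count = len(items) = 3): data = {'items': [21, 14, 35], 'count': 3}

{'items': [21, 14, 35], 'count': 3}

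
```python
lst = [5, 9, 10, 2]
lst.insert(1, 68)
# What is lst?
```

[5, 68, 9, 10, 2]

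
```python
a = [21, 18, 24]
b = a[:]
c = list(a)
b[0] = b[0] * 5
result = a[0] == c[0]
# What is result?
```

After line 1: a = [21, 18, 24]
After line 2 (b = a[:], copy): a = [21, 18, 24], b = [21, 18, 24]
After line 3 (c = list(a) is a copy, new object): c = [21, 18, 24]
After line 4 (b[0] = 21 * 5 = 105; only b mutates (copy)): a = [21, 18, 24], b = [105, 18, 24], c = [21, 18, 24]
After line 5 (a[0] = 21, c[0] = 21; result = True)

True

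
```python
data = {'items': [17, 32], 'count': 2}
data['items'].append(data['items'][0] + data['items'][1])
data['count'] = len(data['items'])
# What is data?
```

After line 1: data = {'items': [17, 32], 'count': 2}
After line 2 (append 17 + 32 = 49): data = {'items': [17, 32, 49], 'count': 2}
After line 3 (count = len(items) = 3): data = {'items': [17, 32, 49], 'count': 3}

{'items': [17, 32, 49], 'count': 3}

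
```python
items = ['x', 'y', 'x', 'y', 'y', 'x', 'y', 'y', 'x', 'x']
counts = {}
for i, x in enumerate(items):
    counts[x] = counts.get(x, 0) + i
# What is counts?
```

Initial: counts = {}, items = ['x', 'y', 'x', 'y', 'y', 'x', 'y', 'y', 'x', 'x']
i=0, x='x': counts = {'x': 0}
i=1, x='y': counts = {'x': 0, 'y': 1}
i=2, x='x': counts = {'x': 2, 'y': 1}
i=3, x='y': counts = {'x': 2, 'y': 4}
i=4, x='y': counts = {'x': 2, 'y': 8}
i=5, x='x': counts = {'x': 7, 'y': 8}
i=6, x='y': counts = {'x': 7, 'y': 14}
i=7, x='y': counts = {'x': 7, 'y': 21}
i=8, x='x': counts = {'x': 15, 'y': 21}
i=9, x='x': counts = {'x': 24, 'y': 21}

{'x': 24, 'y': 21}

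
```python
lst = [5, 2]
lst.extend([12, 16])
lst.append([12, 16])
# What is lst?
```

After line 1: lst = [5, 2]
After line 2 (extend unpacks [12, 16]): lst = [5, 2, 12, 16]
After line 3 (append adds [12, 16] as single element): lst = [5, 2, 12, 16, [12, 16]]

[5, 2, 12, 16, [12, 16]]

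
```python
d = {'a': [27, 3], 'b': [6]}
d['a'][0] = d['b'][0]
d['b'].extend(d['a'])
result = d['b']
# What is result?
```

After line 1: d = {'a': [27, 3], 'b': [6]}
After line 2 (a[0] = b[0] = 6): d = {'a': [6, 3], 'b': [6]}
After line 3 (b.extend(a) appends [6, 3]): d = {'a': [6, 3], 'b': [6, 6, 3]}
After line 4: result = d['b'] = [6, 6, 3]

[6, 6, 3]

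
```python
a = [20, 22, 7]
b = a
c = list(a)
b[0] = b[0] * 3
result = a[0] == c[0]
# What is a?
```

After line 1: a = [20, 22, 7]
After line 2 (b = a, alias): a = [20, 22, 7], b = [20, 22, 7]
After line 3 (c = list(a) is a copy, new object): c = [20, 22, 7]
After line 4 (b[0] = 20 * 3 = 60; mutates shared a/b): a = b = [60, 22, 7], c = [20, 22, 7]
After line 5 (a[0] = 60, c[0] = 20; result = False)

[60, 22, 7]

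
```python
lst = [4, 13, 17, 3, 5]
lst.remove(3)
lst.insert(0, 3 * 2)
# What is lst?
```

After line 1: lst = [4, 13, 17, 3, 5]
After line 2 (remove first 3): lst = [4, 13, 17, 5]
After line 3 (insert 6 at index 0): lst = [6, 4, 13, 17, 5]

[6, 4, 13, 17, 5]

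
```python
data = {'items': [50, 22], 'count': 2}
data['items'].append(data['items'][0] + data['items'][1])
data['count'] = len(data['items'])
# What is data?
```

After line 1: data = {'items': [50, 22], 'count': 2}
After line 2 (append 50 + 22 = 72): data = {'items': [50, 22, 72], 'count': 2}
After line 3 (count = len(items) = 3): data = {'items': [50, 22, 72], 'count': 3}

{'items': [50, 22, 72], 'count': 3}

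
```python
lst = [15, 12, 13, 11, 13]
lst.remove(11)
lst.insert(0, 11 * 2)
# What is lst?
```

After line 1: lst = [15, 12, 13, 11, 13]
After line 2 (remove first 11): lst = [15, 12, 13, 13]
After line 3 (insert 22 at index 0): lst = [22, 15, 12, 13, 13]

[22, 15, 12, 13, 13]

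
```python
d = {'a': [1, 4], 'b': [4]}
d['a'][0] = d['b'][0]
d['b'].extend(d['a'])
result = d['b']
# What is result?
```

After line 1: d = {'a': [1, 4], 'b': [4]}
After line 2 (a[0] = b[0] = 4): d = {'a': [4, 4], 'b': [4]}
After line 3 (b.extend(a) appends [4, 4]): d = {'a': [4, 4], 'b': [4, 4, 4]}
After line 4: result = d['b'] = [4, 4, 4]

[4, 4, 4]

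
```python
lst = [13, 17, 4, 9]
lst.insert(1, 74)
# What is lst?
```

[13, 74, 17, 4, 9]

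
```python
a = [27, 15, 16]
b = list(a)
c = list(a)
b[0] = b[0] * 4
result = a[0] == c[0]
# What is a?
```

After line 1: a = [27, 15, 16]
After line 2 (b = list(a), copy): a = [27, 15, 16], b = [27, 15, 16]
After line 3 (c = list(a) is a copy, new object): c = [27, 15, 16]
After line 4 (b[0] = 27 * 4 = 108; only b mutates (copy)): a = [27, 15, 16], b = [108, 15, 16], c = [27, 15, 16]
After line 5 (a[0] = 27, c[0] = 27; result = True)

[27, 15, 16]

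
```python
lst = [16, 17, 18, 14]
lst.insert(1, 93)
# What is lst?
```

[16, 93, 17, 18, 14]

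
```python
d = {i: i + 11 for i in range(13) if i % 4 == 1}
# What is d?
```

{1: 12, 5: 16, 9: 20}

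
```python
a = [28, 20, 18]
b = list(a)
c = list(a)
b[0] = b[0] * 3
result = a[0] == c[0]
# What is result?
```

After line 1: a = [28, 20, 18]
After line 2 (b = list(a), copy): a = [28, 20, 18], b = [28, 20, 18]
After line 3 (c = list(a) is a copy, new object): c = [28, 20, 18]
After line 4 (b[0] = 28 * 3 = 84; only b mutates (copy)): a = [28, 20, 18], b = [84, 20, 18], c = [28, 20, 18]
After line 5 (a[0] = 28, c[0] = 28; result = True)

True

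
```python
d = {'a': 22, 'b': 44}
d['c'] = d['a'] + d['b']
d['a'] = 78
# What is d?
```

After line 1: d = {'a': 22, 'b': 44}
After line 2 (d['c'] = 22 + 44): d = {'a': 22, 'b': 44, 'c': 66}
After line 3: d = {'a': 78, 'b': 44, 'c': 66}

{'a': 78, 'b': 44, 'c': 66}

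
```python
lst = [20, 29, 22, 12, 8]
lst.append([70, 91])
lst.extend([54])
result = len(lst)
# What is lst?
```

After line 1: lst = [20, 29, 22, 12, 8]
After line 2 (append adds [70, 91] as single element): lst = [20, 29, 22, 12, 8, [70, 91]]
After line 3 (extend unpacks [54], adds 54): lst = [20, 29, 22, 12, 8, [70, 91], 54]
After line 4: result = len(lst) = 7

[20, 29, 22, 12, 8, [70, 91], 54]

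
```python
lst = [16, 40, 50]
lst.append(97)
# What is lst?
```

[16, 40, 50, 97]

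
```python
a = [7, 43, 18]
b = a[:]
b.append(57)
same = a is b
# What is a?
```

After line 1: a = [7, 43, 18]
After line 2 (b = a[:] is a shallow copy, new object): a = [7, 43, 18], b = [7, 43, 18]
After line 3 (append only mutates b): a = [7, 43, 18], b = [7, 43, 18, 57]
After line 4 (same = a is b; different objects -> False): same = False

[7, 43, 18]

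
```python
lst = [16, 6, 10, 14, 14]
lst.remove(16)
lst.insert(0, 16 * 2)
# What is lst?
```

After line 1: lst = [16, 6, 10, 14, 14]
After line 2 (remove first 16): lst = [6, 10, 14, 14]
After line 3 (insert 32 at index 0): lst = [32, 6, 10, 14, 14]

[32, 6, 10, 14, 14]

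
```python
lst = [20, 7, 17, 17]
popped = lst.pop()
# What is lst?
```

[20, 7, 17]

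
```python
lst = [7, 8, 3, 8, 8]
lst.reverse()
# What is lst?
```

[8, 8, 3, 8, 7]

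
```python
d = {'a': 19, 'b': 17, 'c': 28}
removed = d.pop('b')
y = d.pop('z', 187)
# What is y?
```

After line 1: d = {'a': 19, 'b': 17, 'c': 28}
After line 2 (pop 'b' returns 17): d = {'a': 19, 'c': 28}, removed = 17
After line 3 (pop 'z' missing, returns default 187): d = {'a': 19, 'c': 28}, y = 187

187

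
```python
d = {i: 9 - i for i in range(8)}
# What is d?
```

{0: 9, 1: 8, 2: 7, 3: 6, 4: 5, 5: 4, 6: 3, 7: 2}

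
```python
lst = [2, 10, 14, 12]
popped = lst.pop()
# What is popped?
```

12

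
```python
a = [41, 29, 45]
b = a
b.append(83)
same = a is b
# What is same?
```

After line 1: a = [41, 29, 45]
After line 2 (b = a is an alias, same object): a = [41, 29, 45], b = [41, 29, 45]
After line 3 (b.append mutates the shared list): a = [41, 29, 45, 83], b = [41, 29, 45, 83]
After line 4 (same = a is b; same object -> True): same = True

True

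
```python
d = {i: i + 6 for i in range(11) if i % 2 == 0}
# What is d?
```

{0: 6, 2: 8, 4: 10, 6: 12, 8: 14, 10: 16}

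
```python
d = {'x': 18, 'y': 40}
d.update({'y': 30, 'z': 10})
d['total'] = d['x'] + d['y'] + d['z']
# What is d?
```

After line 1: d = {'x': 18, 'y': 40}
After line 2 (y overwritten, z added): d = {'x': 18, 'y': 30, 'z': 10}
After line 3 (total = 18 + 30 + 10 = 58): d = {'x': 18, 'y': 30, 'z': 10, 'total': 58}

{'x': 18, 'y': 30, 'z': 10, 'total': 58}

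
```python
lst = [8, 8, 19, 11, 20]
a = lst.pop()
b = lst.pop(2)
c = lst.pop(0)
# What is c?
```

After line 1: lst = [8, 8, 19, 11, 20]
After line 2 (pop() -> a = 20): lst = [8, 8, 19, 11]
After line 3 (pop(2) -> b = 19): lst = [8, 8, 11]
After line 4 (pop(0) -> c = 8): lst = [8, 11]

8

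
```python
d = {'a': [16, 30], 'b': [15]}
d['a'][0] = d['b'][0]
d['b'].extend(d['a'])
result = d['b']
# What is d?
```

After line 1: d = {'a': [16, 30], 'b': [15]}
After line 2 (a[0] = b[0] = 15): d = {'a': [15, 30], 'b': [15]}
After line 3 (b.extend(a) appends [15, 30]): d = {'a': [15, 30], 'b': [15, 15, 30]}
After line 4: result = d['b'] = [15, 15, 30]

{'a': [15, 30], 'b': [15, 15, 30]}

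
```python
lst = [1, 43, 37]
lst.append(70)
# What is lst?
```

[1, 43, 37, 70]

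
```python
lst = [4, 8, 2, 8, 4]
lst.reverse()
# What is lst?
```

[4, 8, 2, 8, 4]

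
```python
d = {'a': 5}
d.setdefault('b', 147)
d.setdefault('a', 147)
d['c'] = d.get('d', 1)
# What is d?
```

After line 1: d = {'a': 5}
After line 2 (setdefault adds 'b'=147): d = {'a': 5, 'b': 147}
After line 3 (setdefault 'a' no-op, already exists): d = {'a': 5, 'b': 147}
After line 4 (get('d', 1) returns default since 'd' not in d): d = {'a': 5, 'b': 147, 'c': 1}

{'a': 5, 'b': 147, 'c': 1}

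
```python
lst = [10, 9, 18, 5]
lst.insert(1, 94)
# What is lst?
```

[10, 94, 9, 18, 5]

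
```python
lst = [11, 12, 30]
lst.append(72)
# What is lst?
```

[11, 12, 30, 72]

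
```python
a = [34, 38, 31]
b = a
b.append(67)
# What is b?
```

After line 1: a = [34, 38, 31]
After line 2 (b = a is an alias, same object): a = [34, 38, 31], b = [34, 38, 31]
After line 3 (b.append mutates the shared list): a = [34, 38, 31, 67], b = [34, 38, 31, 67]

[34, 38, 31, 67]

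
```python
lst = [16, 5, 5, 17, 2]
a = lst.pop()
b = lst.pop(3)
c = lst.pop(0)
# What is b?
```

After line 1: lst = [16, 5, 5, 17, 2]
After line 2 (pop() -> a = 2): lst = [16, 5, 5, 17]
After line 3 (pop(3) -> b = 17): lst = [16, 5, 5]
After line 4 (pop(0) -> c = 16): lst = [5, 5]

17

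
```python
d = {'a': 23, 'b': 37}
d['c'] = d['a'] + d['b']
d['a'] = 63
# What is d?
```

After line 1: d = {'a': 23, 'b': 37}
After line 2 (d['c'] = 23 + 37): d = {'a': 23, 'b': 37, 'c': 60}
After line 3: d = {'a': 63, 'b': 37, 'c': 60}

{'a': 63, 'b': 37, 'c': 60}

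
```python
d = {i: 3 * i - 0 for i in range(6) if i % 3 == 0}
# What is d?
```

{0: 0, 3: 9}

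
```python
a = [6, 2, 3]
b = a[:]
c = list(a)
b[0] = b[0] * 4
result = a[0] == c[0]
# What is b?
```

After line 1: a = [6, 2, 3]
After line 2 (b = a[:], copy): a = [6, 2, 3], b = [6, 2, 3]
After line 3 (c = list(a) is a copy, new object): c = [6, 2, 3]
After line 4 (b[0] = 6 * 4 = 24; only b mutates (copy)): a = [6, 2, 3], b = [24, 2, 3], c = [6, 2, 3]
After line 5 (a[0] = 6, c[0] = 6; result = True)

[24, 2, 3]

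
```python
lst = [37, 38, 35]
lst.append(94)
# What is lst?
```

[37, 38, 35, 94]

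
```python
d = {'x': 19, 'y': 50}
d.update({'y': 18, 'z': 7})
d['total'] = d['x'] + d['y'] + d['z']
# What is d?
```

After line 1: d = {'x': 19, 'y': 50}
After line 2 (y overwritten, z added): d = {'x': 19, 'y': 18, 'z': 7}
After line 3 (total = 19 + 18 + 7 = 44): d = {'x': 19, 'y': 18, 'z': 7, 'total': 44}

{'x': 19, 'y': 18, 'z': 7, 'total': 44}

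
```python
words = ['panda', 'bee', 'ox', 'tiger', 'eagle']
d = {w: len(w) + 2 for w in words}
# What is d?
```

{'panda': 7, 'bee': 5, 'ox': 4, 'tiger': 7, 'eagle': 7}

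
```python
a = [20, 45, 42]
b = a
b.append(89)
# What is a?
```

After line 1: a = [20, 45, 42]
After line 2 (b = a is an alias, same object): a = [20, 45, 42], b = [20, 45, 42]
After line 3 (b.append mutates the shared list): a = [20, 45, 42, 89], b = [20, 45, 42, 89]

[20, 45, 42, 89]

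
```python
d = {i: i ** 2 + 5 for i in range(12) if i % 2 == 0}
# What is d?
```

{0: 5, 2: 9, 4: 21, 6: 41, 8: 69, 10: 105}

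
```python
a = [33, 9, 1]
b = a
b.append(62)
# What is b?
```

After line 1: a = [33, 9, 1]
After line 2 (b = a is an alias, same object): a = [33, 9, 1], b = [33, 9, 1]
After line 3 (b.append mutates the shared list): a = [33, 9, 1, 62], b = [33, 9, 1, 62]

[33, 9, 1, 62]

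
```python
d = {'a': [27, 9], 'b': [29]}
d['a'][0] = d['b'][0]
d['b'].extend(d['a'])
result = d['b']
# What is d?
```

After line 1: d = {'a': [27, 9], 'b': [29]}
After line 2 (a[0] = b[0] = 29): d = {'a': [29, 9], 'b': [29]}
After line 3 (b.extend(a) appends [29, 9]): d = {'a': [29, 9], 'b': [29, 29, 9]}
After line 4: result = d['b'] = [29, 29, 9]

{'a': [29, 9], 'b': [29, 29, 9]}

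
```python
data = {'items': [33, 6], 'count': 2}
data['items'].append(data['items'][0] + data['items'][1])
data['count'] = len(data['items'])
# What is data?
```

After line 1: data = {'items': [33, 6], 'count': 2}
After line 2 (append 33 + 6 = 39): data = {'items': [33, 6, 39], 'count': 2}
After line 3 (count = len(items) = 3): data = {'items': [33, 6, 39], 'count': 3}

{'items': [33, 6, 39], 'count': 3}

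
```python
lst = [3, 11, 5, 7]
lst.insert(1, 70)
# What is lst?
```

[3, 70, 11, 5, 7]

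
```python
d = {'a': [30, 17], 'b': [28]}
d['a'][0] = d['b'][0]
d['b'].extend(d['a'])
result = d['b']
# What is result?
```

After line 1: d = {'a': [30, 17], 'b': [28]}
After line 2 (a[0] = b[0] = 28): d = {'a': [28, 17], 'b': [28]}
After line 3 (b.extend(a) appends [28, 17]): d = {'a': [28, 17], 'b': [28, 28, 17]}
After line 4: result = d['b'] = [28, 28, 17]

[28, 28, 17]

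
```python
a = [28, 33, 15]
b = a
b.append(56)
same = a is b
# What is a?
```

After line 1: a = [28, 33, 15]
After line 2 (b = a is an alias, same object): a = [28, 33, 15], b = [28, 33, 15]
After line 3 (b.append mutates the shared list): a = [28, 33, 15, 56], b = [28, 33, 15, 56]
After line 4 (same = a is b; same object -> True): same = True

[28, 33, 15, 56]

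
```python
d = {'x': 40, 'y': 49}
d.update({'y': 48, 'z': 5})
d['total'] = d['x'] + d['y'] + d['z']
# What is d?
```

After line 1: d = {'x': 40, 'y': 49}
After line 2 (y overwritten, z added): d = {'x': 40, 'y': 48, 'z': 5}
After line 3 (total = 40 + 48 + 5 = 93): d = {'x': 40, 'y': 48, 'z': 5, 'total': 93}

{'x': 40, 'y': 48, 'z': 5, 'total': 93}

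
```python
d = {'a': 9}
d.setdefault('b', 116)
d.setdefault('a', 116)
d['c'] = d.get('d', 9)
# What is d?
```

After line 1: d = {'a': 9}
After line 2 (setdefault adds 'b'=116): d = {'a': 9, 'b': 116}
After line 3 (setdefault 'a' no-op, already exists): d = {'a': 9, 'b': 116}
After line 4 (get('d', 9) returns default since 'd' not in d): d = {'a': 9, 'b': 116, 'c': 9}

{'a': 9, 'b': 116, 'c': 9}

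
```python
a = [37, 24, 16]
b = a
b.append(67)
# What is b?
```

After line 1: a = [37, 24, 16]
After line 2 (b = a is an alias, same object): a = [37, 24, 16], b = [37, 24, 16]
After line 3 (b.append mutates the shared list): a = [37, 24, 16, 67], b = [37, 24, 16, 67]

[37, 24, 16, 67]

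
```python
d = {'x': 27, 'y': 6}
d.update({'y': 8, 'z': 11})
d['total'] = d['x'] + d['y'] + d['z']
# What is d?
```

After line 1: d = {'x': 27, 'y': 6}
After line 2 (y overwritten, z added): d = {'x': 27, 'y': 8, 'z': 11}
After line 3 (total = 27 + 8 + 11 = 46): d = {'x': 27, 'y': 8, 'z': 11, 'total': 46}

{'x': 27, 'y': 8, 'z': 11, 'total': 46}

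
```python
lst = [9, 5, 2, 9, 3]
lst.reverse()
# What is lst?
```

[3, 9, 2, 5, 9]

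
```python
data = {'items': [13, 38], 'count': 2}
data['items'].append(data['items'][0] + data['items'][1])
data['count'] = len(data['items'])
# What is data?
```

After line 1: data = {'items': [13, 38], 'count': 2}
After line 2 (append 13 + 38 = 51): data = {'items': [13, 38, 51], 'count': 2}
After line 3 (count = len(items) = 3): data = {'items': [13, 38, 51], 'count': 3}

{'items': [13, 38, 51], 'count': 3}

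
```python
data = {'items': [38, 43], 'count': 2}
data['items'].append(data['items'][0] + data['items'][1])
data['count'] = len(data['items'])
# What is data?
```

After line 1: data = {'items': [38, 43], 'count': 2}
After line 2 (append 38 + 43 = 81): data = {'items': [38, 43, 81], 'count': 2}
After line 3 (count = len(items) = 3): data = {'items': [38, 43, 81], 'count': 3}

{'items': [38, 43, 81], 'count': 3}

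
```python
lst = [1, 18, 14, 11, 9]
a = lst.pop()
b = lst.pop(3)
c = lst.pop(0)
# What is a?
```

After line 1: lst = [1, 18, 14, 11, 9]
After line 2 (pop() -> a = 9): lst = [1, 18, 14, 11]
After line 3 (pop(3) -> b = 11): lst = [1, 18, 14]
After line 4 (pop(0) -> c = 1): lst = [18, 14]

9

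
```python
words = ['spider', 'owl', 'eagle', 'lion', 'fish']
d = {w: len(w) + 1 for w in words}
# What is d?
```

{'spider': 7, 'owl': 4, 'eagle': 6, 'lion': 5, 'fish': 5}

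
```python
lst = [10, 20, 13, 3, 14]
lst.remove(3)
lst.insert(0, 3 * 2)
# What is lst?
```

After line 1: lst = [10, 20, 13, 3, 14]
After line 2 (remove first 3): lst = [10, 20, 13, 14]
After line 3 (insert 6 at index 0): lst = [6, 10, 20, 13, 14]

[6, 10, 20, 13, 14]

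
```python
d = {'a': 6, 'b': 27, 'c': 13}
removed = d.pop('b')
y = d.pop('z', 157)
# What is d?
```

After line 1: d = {'a': 6, 'b': 27, 'c': 13}
After line 2 (pop 'b' returns 27): d = {'a': 6, 'c': 13}, removed = 27
After line 3 (pop 'z' missing, returns default 157): d = {'a': 6, 'c': 13}, y = 157

{'a': 6, 'c': 13}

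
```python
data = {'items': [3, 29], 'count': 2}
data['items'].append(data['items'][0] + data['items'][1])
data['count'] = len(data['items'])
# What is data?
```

After line 1: data = {'items': [3, 29], 'count': 2}
After line 2 (append 3 + 29 = 32): data = {'items': [3, 29, 32], 'count': 2}
After line 3 (count = len(items) = 3): data = {'items': [3, 29, 32], 'count': 3}

{'items': [3, 29, 32], 'count': 3}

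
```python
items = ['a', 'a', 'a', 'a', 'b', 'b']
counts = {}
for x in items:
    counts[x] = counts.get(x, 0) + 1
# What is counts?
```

Initial: counts = {}, items = ['a', 'a', 'a', 'a', 'b', 'b']
See 'a': counts = {'a': 1}
See 'a': counts = {'a': 2}
See 'a': counts = {'a': 3}
See 'a': counts = {'a': 4}
See 'b': counts = {'a': 4, 'b': 1}
See 'b': counts = {'a': 4, 'b': 2}

{'a': 4, 'b': 2}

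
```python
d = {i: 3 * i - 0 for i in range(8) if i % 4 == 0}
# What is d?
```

{0: 0, 4: 12}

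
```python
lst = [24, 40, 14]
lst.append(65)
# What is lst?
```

[24, 40, 14, 65]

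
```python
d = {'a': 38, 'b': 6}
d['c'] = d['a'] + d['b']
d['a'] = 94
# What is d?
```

After line 1: d = {'a': 38, 'b': 6}
After line 2 (d['c'] = 38 + 6): d = {'a': 38, 'b': 6, 'c': 44}
After line 3: d = {'a': 94, 'b': 6, 'c': 44}

{'a': 94, 'b': 6, 'c': 44}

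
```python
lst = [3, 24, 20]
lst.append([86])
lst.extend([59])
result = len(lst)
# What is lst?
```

After line 1: lst = [3, 24, 20]
After line 2 (append adds [86] as single element): lst = [3, 24, 20, [86]]
After line 3 (extend unpacks [59], adds 59): lst = [3, 24, 20, [86], 59]
After line 4: result = len(lst) = 5

[3, 24, 20, [86], 59]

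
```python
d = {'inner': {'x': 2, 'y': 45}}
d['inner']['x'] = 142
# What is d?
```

After line 1: d = {'inner': {'x': 2, 'y': 45}}
After line 2 (inner x overwritten): d = {'inner': {'x': 142, 'y': 45}}

{'inner': {'x': 142, 'y': 45}}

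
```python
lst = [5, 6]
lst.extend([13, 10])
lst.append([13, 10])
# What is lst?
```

After line 1: lst = [5, 6]
After line 2 (extend unpacks [13, 10]): lst = [5, 6, 13, 10]
After line 3 (append adds [13, 10] as single element): lst = [5, 6, 13, 10, [13, 10]]

[5, 6, 13, 10, [13, 10]]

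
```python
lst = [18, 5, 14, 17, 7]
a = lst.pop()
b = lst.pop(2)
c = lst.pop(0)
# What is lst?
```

After line 1: lst = [18, 5, 14, 17, 7]
After line 2 (pop() -> a = 7): lst = [18, 5, 14, 17]
After line 3 (pop(2) -> b = 14): lst = [18, 5, 17]
After line 4 (pop(0) -> c = 18): lst = [5, 17]

[5, 17]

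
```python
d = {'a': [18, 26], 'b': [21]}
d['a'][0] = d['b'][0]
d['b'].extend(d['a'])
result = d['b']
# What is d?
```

After line 1: d = {'a': [18, 26], 'b': [21]}
After line 2 (a[0] = b[0] = 21): d = {'a': [21, 26], 'b': [21]}
After line 3 (b.extend(a) appends [21, 26]): d = {'a': [21, 26], 'b': [21, 21, 26]}
After line 4: result = d['b'] = [21, 21, 26]

{'a': [21, 26], 'b': [21, 21, 26]}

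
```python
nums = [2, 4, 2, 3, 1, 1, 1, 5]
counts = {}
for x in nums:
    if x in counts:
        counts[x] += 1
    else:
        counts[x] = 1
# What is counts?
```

Initial: counts = {}, nums = [2, 4, 2, 3, 1, 1, 1, 5]
See 2: counts = {2: 1}
See 4: counts = {2: 1, 4: 1}
See 2: counts = {2: 2, 4: 1}
See 3: counts = {2: 2, 4: 1, 3: 1}
See 1: counts = {2: 2, 4: 1, 3: 1, 1: 1}
See 1: counts = {2: 2, 4: 1, 3: 1, 1: 2}
See 1: counts = {2: 2, 4: 1, 3: 1, 1: 3}
See 5: counts = {2: 2, 4: 1, 3: 1, 1: 3, 5: 1}

{2: 2, 4: 1, 3: 1, 1: 3, 5: 1}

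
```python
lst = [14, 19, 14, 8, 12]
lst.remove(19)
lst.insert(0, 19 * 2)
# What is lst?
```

After line 1: lst = [14, 19, 14, 8, 12]
After line 2 (remove first 19): lst = [14, 14, 8, 12]
After line 3 (insert 38 at index 0): lst = [38, 14, 14, 8, 12]

[38, 14, 14, 8, 12]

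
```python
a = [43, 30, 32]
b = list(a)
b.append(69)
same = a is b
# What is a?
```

After line 1: a = [43, 30, 32]
After line 2 (b = list(a) is a shallow copy, new object): a = [43, 30, 32], b = [43, 30, 32]
After line 3 (append only mutates b): a = [43, 30, 32], b = [43, 30, 32, 69]
After line 4 (same = a is b; different objects -> False): same = False

[43, 30, 32]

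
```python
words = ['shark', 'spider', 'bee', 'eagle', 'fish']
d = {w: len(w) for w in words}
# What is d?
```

{'shark': 5, 'spider': 6, 'bee': 3, 'eagle': 5, 'fish': 4}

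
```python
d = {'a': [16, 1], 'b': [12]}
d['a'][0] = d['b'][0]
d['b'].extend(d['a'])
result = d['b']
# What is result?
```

After line 1: d = {'a': [16, 1], 'b': [12]}
After line 2 (a[0] = b[0] = 12): d = {'a': [12, 1], 'b': [12]}
After line 3 (b.extend(a) appends [12, 1]): d = {'a': [12, 1], 'b': [12, 12, 1]}
After line 4: result = d['b'] = [12, 12, 1]

[12, 12, 1]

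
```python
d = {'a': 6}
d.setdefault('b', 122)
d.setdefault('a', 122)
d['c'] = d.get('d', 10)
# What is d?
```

After line 1: d = {'a': 6}
After line 2 (setdefault adds 'b'=122): d = {'a': 6, 'b': 122}
After line 3 (setdefault 'a' no-op, already exists): d = {'a': 6, 'b': 122}
After line 4 (get('d', 10) returns default since 'd' not in d): d = {'a': 6, 'b': 122, 'c': 10}

{'a': 6, 'b': 122, 'c': 10}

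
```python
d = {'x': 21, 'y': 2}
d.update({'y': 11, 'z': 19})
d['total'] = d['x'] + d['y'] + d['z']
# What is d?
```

After line 1: d = {'x': 21, 'y': 2}
After line 2 (y overwritten, z added): d = {'x': 21, 'y': 11, 'z': 19}
After line 3 (total = 21 + 11 + 19 = 51): d = {'x': 21, 'y': 11, 'z': 19, 'total': 51}

{'x': 21, 'y': 11, 'z': 19, 'total': 51}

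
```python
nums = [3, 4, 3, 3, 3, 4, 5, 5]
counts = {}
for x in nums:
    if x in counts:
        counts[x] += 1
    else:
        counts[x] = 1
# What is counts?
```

Initial: counts = {}, nums = [3, 4, 3, 3, 3, 4, 5, 5]
See 3: counts = {3: 1}
See 4: counts = {3: 1, 4: 1}
See 3: counts = {3: 2, 4: 1}
See 3: counts = {3: 3, 4: 1}
See 3: counts = {3: 4, 4: 1}
See 4: counts = {3: 4, 4: 2}
See 5: counts = {3: 4, 4: 2, 5: 1}
See 5: counts = {3: 4, 4: 2, 5: 2}

{3: 4, 4: 2, 5: 2}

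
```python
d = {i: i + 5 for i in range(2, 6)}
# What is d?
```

{2: 7, 3: 8, 4: 9, 5: 10}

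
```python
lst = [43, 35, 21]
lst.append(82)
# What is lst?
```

[43, 35, 21, 82]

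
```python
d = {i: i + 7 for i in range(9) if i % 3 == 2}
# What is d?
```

{2: 9, 5: 12, 8: 15}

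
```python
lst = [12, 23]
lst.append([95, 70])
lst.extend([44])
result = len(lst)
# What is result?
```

After line 1: lst = [12, 23]
After line 2 (append adds [95, 70] as single element): lst = [12, 23, [95, 70]]
After line 3 (extend unpacks [44], adds 44): lst = [12, 23, [95, 70], 44]
After line 4: result = len(lst) = 4

4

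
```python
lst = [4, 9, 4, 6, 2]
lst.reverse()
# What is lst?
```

[2, 6, 4, 9, 4]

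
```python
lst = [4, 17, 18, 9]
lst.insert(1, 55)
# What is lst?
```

[4, 55, 17, 18, 9]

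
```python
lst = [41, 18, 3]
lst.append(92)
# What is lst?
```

[41, 18, 3, 92]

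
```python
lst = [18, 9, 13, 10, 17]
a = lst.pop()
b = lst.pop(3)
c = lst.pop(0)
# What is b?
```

After line 1: lst = [18, 9, 13, 10, 17]
After line 2 (pop() -> a = 17): lst = [18, 9, 13, 10]
After line 3 (pop(3) -> b = 10): lst = [18, 9, 13]
After line 4 (pop(0) -> c = 18): lst = [9, 13]

10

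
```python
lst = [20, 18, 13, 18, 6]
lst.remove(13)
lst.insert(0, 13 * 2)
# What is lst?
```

After line 1: lst = [20, 18, 13, 18, 6]
After line 2 (remove first 13): lst = [20, 18, 18, 6]
After line 3 (insert 26 at index 0): lst = [26, 20, 18, 18, 6]

[26, 20, 18, 18, 6]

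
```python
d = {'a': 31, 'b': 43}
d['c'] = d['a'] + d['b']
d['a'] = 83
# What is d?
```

After line 1: d = {'a': 31, 'b': 43}
After line 2 (d['c'] = 31 + 43): d = {'a': 31, 'b': 43, 'c': 74}
After line 3: d = {'a': 83, 'b': 43, 'c': 74}

{'a': 83, 'b': 43, 'c': 74}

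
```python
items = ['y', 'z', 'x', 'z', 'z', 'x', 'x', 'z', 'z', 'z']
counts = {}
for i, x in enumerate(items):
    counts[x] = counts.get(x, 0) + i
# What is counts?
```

Initial: counts = {}, items = ['y', 'z', 'x', 'z', 'z', 'x', 'x', 'z', 'z', 'z']
i=0, x='y': counts = {'y': 0}
i=1, x='z': counts = {'y': 0, 'z': 1}
i=2, x='x': counts = {'y': 0, 'z': 1, 'x': 2}
i=3, x='z': counts = {'y': 0, 'z': 4, 'x': 2}
i=4, x='z': counts = {'y': 0, 'z': 8, 'x': 2}
i=5, x='x': counts = {'y': 0, 'z': 8, 'x': 7}
i=6, x='x': counts = {'y': 0, 'z': 8, 'x': 13}
i=7, x='z': counts = {'y': 0, 'z': 15, 'x': 13}
i=8, x='z': counts = {'y': 0, 'z': 23, 'x': 13}
i=9, x='z': counts = {'y': 0, 'z': 32, 'x': 13}

{'y': 0, 'z': 32, 'x': 13}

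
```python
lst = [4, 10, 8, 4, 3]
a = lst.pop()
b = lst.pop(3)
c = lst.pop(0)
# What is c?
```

After line 1: lst = [4, 10, 8, 4, 3]
After line 2 (pop() -> a = 3): lst = [4, 10, 8, 4]
After line 3 (pop(3) -> b = 4): lst = [4, 10, 8]
After line 4 (pop(0) -> c = 4): lst = [10, 8]

4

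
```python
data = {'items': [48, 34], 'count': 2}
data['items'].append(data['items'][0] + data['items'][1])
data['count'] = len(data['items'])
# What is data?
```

After line 1: data = {'items': [48, 34], 'count': 2}
After line 2 (append 48 + 34 = 82): data = {'items': [48, 34, 82], 'count': 2}
After line 3 (count = len(items) = 3): data = {'items': [48, 34, 82], 'count': 3}

{'items': [48, 34, 82], 'count': 3}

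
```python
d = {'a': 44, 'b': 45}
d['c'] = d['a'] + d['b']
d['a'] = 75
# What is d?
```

After line 1: d = {'a': 44, 'b': 45}
After line 2 (d['c'] = 44 + 45): d = {'a': 44, 'b': 45, 'c': 89}
After line 3: d = {'a': 75, 'b': 45, 'c': 89}

{'a': 75, 'b': 45, 'c': 89}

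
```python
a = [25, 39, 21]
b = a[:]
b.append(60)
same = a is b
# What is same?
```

After line 1: a = [25, 39, 21]
After line 2 (b = a[:] is a shallow copy, new object): a = [25, 39, 21], b = [25, 39, 21]
After line 3 (append only mutates b): a = [25, 39, 21], b = [25, 39, 21, 60]
After line 4 (same = a is b; different objects -> False): same = False

False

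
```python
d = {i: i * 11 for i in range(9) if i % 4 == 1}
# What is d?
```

{1: 11, 5: 55}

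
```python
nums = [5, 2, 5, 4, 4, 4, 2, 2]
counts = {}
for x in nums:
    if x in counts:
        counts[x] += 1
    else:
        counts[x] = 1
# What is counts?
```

Initial: counts = {}, nums = [5, 2, 5, 4, 4, 4, 2, 2]
See 5: counts = {5: 1}
See 2: counts = {5: 1, 2: 1}
See 5: counts = {5: 2, 2: 1}
See 4: counts = {5: 2, 2: 1, 4: 1}
See 4: counts = {5: 2, 2: 1, 4: 2}
See 4: counts = {5: 2, 2: 1, 4: 3}
See 2: counts = {5: 2, 2: 2, 4: 3}
See 2: counts = {5: 2, 2: 3, 4: 3}

{5: 2, 2: 3, 4: 3}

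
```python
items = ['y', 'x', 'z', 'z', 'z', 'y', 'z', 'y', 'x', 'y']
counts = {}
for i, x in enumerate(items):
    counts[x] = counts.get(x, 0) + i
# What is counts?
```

Initial: counts = {}, items = ['y', 'x', 'z', 'z', 'z', 'y', 'z', 'y', 'x', 'y']
i=0, x='y': counts = {'y': 0}
i=1, x='x': counts = {'y': 0, 'x': 1}
i=2, x='z': counts = {'y': 0, 'x': 1, 'z': 2}
i=3, x='z': counts = {'y': 0, 'x': 1, 'z': 5}
i=4, x='z': counts = {'y': 0, 'x': 1, 'z': 9}
i=5, x='y': counts = {'y': 5, 'x': 1, 'z': 9}
i=6, x='z': counts = {'y': 5, 'x': 1, 'z': 15}
i=7, x='y': counts = {'y': 12, 'x': 1, 'z': 15}
i=8, x='x': counts = {'y': 12, 'x': 9, 'z': 15}
i=9, x='y': counts = {'y': 21, 'x': 9, 'z': 15}

{'y': 21, 'x': 9, 'z': 15}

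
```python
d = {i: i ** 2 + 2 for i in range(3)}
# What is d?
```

{0: 2, 1: 3, 2: 6}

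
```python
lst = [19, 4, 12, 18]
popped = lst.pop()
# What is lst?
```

[19, 4, 12]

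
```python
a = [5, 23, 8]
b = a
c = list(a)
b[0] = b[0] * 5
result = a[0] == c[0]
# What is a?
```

After line 1: a = [5, 23, 8]
After line 2 (b = a, alias): a = [5, 23, 8], b = [5, 23, 8]
After line 3 (c = list(a) is a copy, new object): c = [5, 23, 8]
After line 4 (b[0] = 5 * 5 = 25; mutates shared a/b): a = b = [25, 23, 8], c = [5, 23, 8]
After line 5 (a[0] = 25, c[0] = 5; result = False)

[25, 23, 8]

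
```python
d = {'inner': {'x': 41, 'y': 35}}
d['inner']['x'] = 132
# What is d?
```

After line 1: d = {'inner': {'x': 41, 'y': 35}}
After line 2 (inner x overwritten): d = {'inner': {'x': 132, 'y': 35}}

{'inner': {'x': 132, 'y': 35}}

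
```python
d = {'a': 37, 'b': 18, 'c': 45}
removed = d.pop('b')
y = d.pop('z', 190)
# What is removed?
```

After line 1: d = {'a': 37, 'b': 18, 'c': 45}
After line 2 (pop 'b' returns 18): d = {'a': 37, 'c': 45}, removed = 18
After line 3 (pop 'z' missing, returns default 190): d = {'a': 37, 'c': 45}, y = 190

18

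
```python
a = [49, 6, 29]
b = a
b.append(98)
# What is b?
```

After line 1: a = [49, 6, 29]
After line 2 (b = a is an alias, same object): a = [49, 6, 29], b = [49, 6, 29]
After line 3 (b.append mutates the shared list): a = [49, 6, 29, 98], b = [49, 6, 29, 98]

[49, 6, 29, 98]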